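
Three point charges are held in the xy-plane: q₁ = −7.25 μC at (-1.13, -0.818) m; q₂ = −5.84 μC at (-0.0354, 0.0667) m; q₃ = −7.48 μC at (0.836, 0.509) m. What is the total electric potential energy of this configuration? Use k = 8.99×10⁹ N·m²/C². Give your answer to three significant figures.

The work to assemble the configuration equals its total potential energy, U = Σ kqᵢqⱼ/rᵢⱼ over all pairs.
Pair separations: r₁₂ = 1.41 m, r₁₃ = 2.37 m, r₂₃ = 0.977 m.
U = (0.270) + (0.206) + (0.402) = 0.878 J.

0.878 J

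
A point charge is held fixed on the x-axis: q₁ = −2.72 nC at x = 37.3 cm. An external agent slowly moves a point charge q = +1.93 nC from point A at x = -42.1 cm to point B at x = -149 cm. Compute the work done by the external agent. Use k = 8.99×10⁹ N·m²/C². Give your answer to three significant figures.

3.41×10⁻⁸ J

For quasistatic motion the external work equals the change in potential energy: W_ext = qΔV = q(V_B − V_A).
At A: distance to the source charge is 0.794 m; V_A = kq₁/r = -30.8 V.
At B: distance to the source charge is 1.86 m; V_B = kq₁/r = -13.1 V.
ΔV = V_B − V_A = 17.7 V.
W_ext = qΔV = (1.93×10⁻⁹ C)(17.7 V) = 3.41×10⁻⁸ J.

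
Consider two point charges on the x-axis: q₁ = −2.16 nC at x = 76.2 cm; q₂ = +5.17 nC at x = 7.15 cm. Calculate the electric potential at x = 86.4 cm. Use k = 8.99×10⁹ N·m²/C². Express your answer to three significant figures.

Electric potential is a scalar, so the contributions from each charge add algebraically: V = Σ kqᵢ/rᵢ.
Distances from the field point to each charge: r₁ = 0.102 m, r₂ = 0.793 m.
V = k[(-2.16×10⁻⁹)/(0.102) + (5.17×10⁻⁹)/(0.793)] = -132 V.

-132 V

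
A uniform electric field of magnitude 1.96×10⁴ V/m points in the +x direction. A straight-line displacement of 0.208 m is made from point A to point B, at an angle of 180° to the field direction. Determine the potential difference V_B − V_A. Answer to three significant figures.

4080 V

Only the component of displacement along E changes the potential: ΔV = −E·d·cosθ.
ΔV = −(1.96×10⁴ V/m)(0.208 m)cos180° = 4080 V.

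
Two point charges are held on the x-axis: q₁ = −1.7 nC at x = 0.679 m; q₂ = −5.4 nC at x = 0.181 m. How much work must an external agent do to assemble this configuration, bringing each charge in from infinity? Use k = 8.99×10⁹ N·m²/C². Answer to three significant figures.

1.66×10⁻⁷ J

The assembly work is the sum of pairwise potential energies, U = Σ_{i<j} kqᵢqⱼ/rᵢⱼ.
Pair separations: r₁₂ = 0.498 m.
U = (1.66×10⁻⁷) = 1.66×10⁻⁷ J.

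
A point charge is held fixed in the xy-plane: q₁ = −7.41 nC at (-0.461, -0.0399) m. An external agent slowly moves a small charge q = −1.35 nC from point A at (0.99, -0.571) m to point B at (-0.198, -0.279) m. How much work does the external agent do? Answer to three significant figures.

For quasistatic motion the external work equals the change in potential energy: W_ext = qΔV = q(V_B − V_A).
At A: distance to the source charge is 1.55 m; V_A = kq₁/r = -43.1 V.
At B: distance to the source charge is 0.355 m; V_B = kq₁/r = -187 V.
ΔV = V_B − V_A = -144 V.
W_ext = qΔV = (-1.35×10⁻⁹ C)(-144 V) = 1.95×10⁻⁷ J.

1.95×10⁻⁷ J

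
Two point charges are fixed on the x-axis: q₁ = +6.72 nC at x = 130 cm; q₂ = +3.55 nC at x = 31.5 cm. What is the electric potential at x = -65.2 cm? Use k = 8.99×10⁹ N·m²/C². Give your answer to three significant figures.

Electric potential is a scalar, so the contributions from each charge add algebraically: V = Σ kqᵢ/rᵢ.
Distances from the field point to each charge: r₁ = 1.95 m, r₂ = 0.967 m.
V = k[(6.72×10⁻⁹)/(1.95) + (3.55×10⁻⁹)/(0.967)] = 64.0 V.

64.0 V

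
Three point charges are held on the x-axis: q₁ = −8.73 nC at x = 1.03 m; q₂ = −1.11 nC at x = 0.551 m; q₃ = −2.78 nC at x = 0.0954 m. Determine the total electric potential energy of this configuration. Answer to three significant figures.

The assembly work is the sum of pairwise potential energies, U = Σ_{i<j} kqᵢqⱼ/rᵢⱼ.
Pair separations: r₁₂ = 0.479 m, r₁₃ = 0.935 m, r₂₃ = 0.456 m.
U = (1.82×10⁻⁷) + (2.33×10⁻⁷) + (6.09×10⁻⁸) = 4.76×10⁻⁷ J.

4.76×10⁻⁷ J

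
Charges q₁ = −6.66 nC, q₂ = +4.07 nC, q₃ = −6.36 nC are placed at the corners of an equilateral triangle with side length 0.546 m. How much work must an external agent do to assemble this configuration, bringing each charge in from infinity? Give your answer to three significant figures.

-1.75×10⁻⁷ J

The work to assemble the configuration equals its total potential energy, U = Σ kqᵢqⱼ/rᵢⱼ over all pairs.
All three pair separations equal the side length, 0.546 m.
U = (-4.46×10⁻⁷) + (6.97×10⁻⁷) + (-4.26×10⁻⁷) = -1.75×10⁻⁷ J.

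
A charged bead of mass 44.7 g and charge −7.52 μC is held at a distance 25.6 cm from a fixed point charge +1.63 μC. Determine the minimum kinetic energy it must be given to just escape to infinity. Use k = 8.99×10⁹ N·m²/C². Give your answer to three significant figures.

To just escape, total mechanical energy must reach zero at infinity: ½mv²_min + U = 0, so ½mv²_min = −U = |kQq|/r.
|U| = |kQq|/r = (8.99×10⁹ N·m²/C²)(1.63×10⁻⁶)(7.52×10⁻⁶)/(0.256) = 0.430 J.

0.430 J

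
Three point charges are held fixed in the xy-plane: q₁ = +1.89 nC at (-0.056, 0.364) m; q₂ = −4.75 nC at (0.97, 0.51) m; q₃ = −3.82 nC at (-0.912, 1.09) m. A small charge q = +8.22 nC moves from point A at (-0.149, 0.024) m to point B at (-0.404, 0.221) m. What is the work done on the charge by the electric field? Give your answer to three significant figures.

5.24×10⁻⁸ J

The work done by the electric force is W_field = −ΔU = −q(V_B − V_A) = q(V_A − V_B).
At A: distances to the source charges are 0.352 m, 1.22 m, 1.31 m; V_A = Σ kqᵢ/rᵢ = -13.0 V.
At B: distances to the source charges are 0.376 m, 1.40 m, 1.01 m; V_B = Σ kqᵢ/rᵢ = -19.4 V.
ΔV = V_B − V_A = -6.37 V.
W_field = −qΔV = −(8.22×10⁻⁹ C)(-6.37 V) = 5.24×10⁻⁸ J.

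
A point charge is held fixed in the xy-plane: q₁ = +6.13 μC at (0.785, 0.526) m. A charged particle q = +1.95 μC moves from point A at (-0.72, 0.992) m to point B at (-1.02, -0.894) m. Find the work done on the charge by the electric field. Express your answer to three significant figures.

0.0214 J

The work done by the electric force is W_field = −ΔU = −q(V_B − V_A) = q(V_A − V_B).
At A: distance to the source charge is 1.58 m; V_A = kq₁/r = 3.50×10⁴ V.
At B: distance to the source charge is 2.30 m; V_B = kq₁/r = 2.40×10⁴ V.
ΔV = V_B − V_A = -1.10×10⁴ V.
W_field = −qΔV = −(1.95×10⁻⁶ C)(-1.10×10⁴ V) = 0.0214 J.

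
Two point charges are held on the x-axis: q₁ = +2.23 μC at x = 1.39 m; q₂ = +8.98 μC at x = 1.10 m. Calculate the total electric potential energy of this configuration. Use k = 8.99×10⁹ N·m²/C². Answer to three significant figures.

0.621 J

The assembly work is the sum of pairwise potential energies, U = Σ_{i<j} kqᵢqⱼ/rᵢⱼ.
Pair separations: r₁₂ = 0.290 m.
U = (0.621) = 0.621 J.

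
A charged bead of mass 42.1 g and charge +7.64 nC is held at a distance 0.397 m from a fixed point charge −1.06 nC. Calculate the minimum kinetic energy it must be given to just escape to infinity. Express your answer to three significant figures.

To just escape, total mechanical energy must reach zero at infinity: ½mv²_min + U = 0, so ½mv²_min = −U = |kQq|/r.
|U| = |kQq|/r = (8.99×10⁹ N·m²/C²)(1.06×10⁻⁹)(7.64×10⁻⁹)/(0.397) = 1.83×10⁻⁷ J.

1.83×10⁻⁷ J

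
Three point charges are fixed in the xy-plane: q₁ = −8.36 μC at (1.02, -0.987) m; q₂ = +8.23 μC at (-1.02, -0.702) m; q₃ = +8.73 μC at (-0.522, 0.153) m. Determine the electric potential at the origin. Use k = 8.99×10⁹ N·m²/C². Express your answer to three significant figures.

The total potential is the scalar sum of each charge's contribution, V = Σ kqᵢ/rᵢ.
Distances from the field point to each charge: r₁ = 1.42 m, r₂ = 1.24 m, r₃ = 0.544 m.
V = k[(-8.36×10⁻⁶)/(1.42) + (8.23×10⁻⁶)/(1.24) + (8.73×10⁻⁶)/(0.544)] = 1.51×10⁵ V.

1.51×10⁵ V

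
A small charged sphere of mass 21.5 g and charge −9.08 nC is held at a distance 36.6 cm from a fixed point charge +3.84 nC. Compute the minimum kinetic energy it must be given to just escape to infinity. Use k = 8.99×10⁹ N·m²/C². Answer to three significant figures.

8.56×10⁻⁷ J

To just escape, total mechanical energy must reach zero at infinity: ½mv²_min + U = 0, so ½mv²_min = −U = |kQq|/r.
|U| = |kQq|/r = (8.99×10⁹ N·m²/C²)(3.84×10⁻⁹)(9.08×10⁻⁹)/(0.366) = 8.56×10⁻⁷ J.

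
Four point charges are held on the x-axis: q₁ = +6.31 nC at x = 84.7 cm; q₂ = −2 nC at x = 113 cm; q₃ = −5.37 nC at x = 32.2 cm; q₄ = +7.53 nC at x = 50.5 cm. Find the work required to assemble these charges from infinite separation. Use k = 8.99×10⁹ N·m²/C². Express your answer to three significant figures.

The work to assemble the configuration equals its total potential energy, U = Σ kqᵢqⱼ/rᵢⱼ over all pairs.
Pair separations: r₁₂ = 0.283 m, r₁₃ = 0.525 m, r₁₄ = 0.342 m, r₂₃ = 0.808 m, r₂₄ = 0.625 m, r₃₄ = 0.183 m.
Summing all 6 pair terms gives U = -1.82×10⁻⁶ J.

-1.82×10⁻⁶ J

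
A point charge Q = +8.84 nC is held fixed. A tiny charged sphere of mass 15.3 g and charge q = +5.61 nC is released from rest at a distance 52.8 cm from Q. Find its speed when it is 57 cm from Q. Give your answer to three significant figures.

Only the electrostatic force acts, so mechanical energy is conserved: ½mv² = U₁ − U₂ = kQq(1/r₁ − 1/r₂).
U₁ − U₂ = (8.99×10⁹ N·m²/C²)(8.84×10⁻⁹ C)(5.61×10⁻⁹ C)(1/0.528 − 1/0.570) = 6.22×10⁻⁸ J.
v = √(2·6.22×10⁻⁸/0.0153) = 2.85×10⁻³ m/s.

2.85×10⁻³ m/s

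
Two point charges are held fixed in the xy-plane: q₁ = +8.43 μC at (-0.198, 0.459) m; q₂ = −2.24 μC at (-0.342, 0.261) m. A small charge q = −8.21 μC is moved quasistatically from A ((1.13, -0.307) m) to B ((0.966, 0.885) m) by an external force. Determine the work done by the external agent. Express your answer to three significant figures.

For quasistatic motion the external work equals the change in potential energy: W_ext = qΔV = q(V_B − V_A).
At A: distances to the source charges are 1.53 m, 1.58 m; V_A = Σ kqᵢ/rᵢ = 3.67×10⁴ V.
At B: distances to the source charges are 1.24 m, 1.45 m; V_B = Σ kqᵢ/rᵢ = 4.72×10⁴ V.
ΔV = V_B − V_A = 1.06×10⁴ V.
W_ext = qΔV = (-8.21×10⁻⁶ C)(1.06×10⁴ V) = -0.0868 J.

-0.0868 J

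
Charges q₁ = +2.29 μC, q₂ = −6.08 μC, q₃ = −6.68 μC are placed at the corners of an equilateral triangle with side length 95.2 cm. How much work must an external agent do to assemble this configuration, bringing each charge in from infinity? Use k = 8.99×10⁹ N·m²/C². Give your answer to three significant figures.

0.108 J

The assembly work is the sum of pairwise potential energies, U = Σ_{i<j} kqᵢqⱼ/rᵢⱼ.
All three pair separations equal the side length, 0.952 m.
U = (-0.131) + (-0.144) + (0.384) = 0.108 J.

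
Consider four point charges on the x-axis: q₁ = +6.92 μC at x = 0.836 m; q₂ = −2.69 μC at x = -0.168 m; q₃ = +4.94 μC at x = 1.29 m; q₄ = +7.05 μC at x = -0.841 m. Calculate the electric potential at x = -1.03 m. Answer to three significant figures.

Electric potential is a scalar, so the contributions from each charge add algebraically: V = Σ kqᵢ/rᵢ.
Distances from the field point to each charge: r₁ = 1.87 m, r₂ = 0.862 m, r₃ = 2.32 m, r₄ = 0.189 m.
V = k[(6.92×10⁻⁶)/(1.87) + (-2.69×10⁻⁶)/(0.862) + (4.94×10⁻⁶)/(2.32) + (7.05×10⁻⁶)/(0.189)] = 3.60×10⁵ V.

3.60×10⁵ V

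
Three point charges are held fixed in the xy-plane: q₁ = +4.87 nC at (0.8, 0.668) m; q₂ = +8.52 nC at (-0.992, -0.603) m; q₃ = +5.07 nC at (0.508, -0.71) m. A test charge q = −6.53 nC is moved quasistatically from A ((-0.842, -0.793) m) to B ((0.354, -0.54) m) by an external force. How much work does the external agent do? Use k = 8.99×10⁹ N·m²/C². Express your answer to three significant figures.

For quasistatic motion the external work equals the change in potential energy: W_ext = qΔV = q(V_B − V_A).
At A: distances to the source charges are 2.20 m, 0.242 m, 1.35 m; V_A = Σ kqᵢ/rᵢ = 370 V.
At B: distances to the source charges are 1.29 m, 1.35 m, 0.229 m; V_B = Σ kqᵢ/rᵢ = 290 V.
ΔV = V_B − V_A = -80.5 V.
W_ext = qΔV = (-6.53×10⁻⁹ C)(-80.5 V) = 5.26×10⁻⁷ J.

5.26×10⁻⁷ J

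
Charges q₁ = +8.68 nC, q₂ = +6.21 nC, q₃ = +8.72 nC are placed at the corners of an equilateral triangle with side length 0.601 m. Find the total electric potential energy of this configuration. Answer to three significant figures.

2.75×10⁻⁶ J

The work to assemble the configuration equals its total potential energy, U = Σ kqᵢqⱼ/rᵢⱼ over all pairs.
All three pair separations equal the side length, 0.601 m.
U = (8.06×10⁻⁷) + (1.13×10⁻⁶) + (8.10×10⁻⁷) = 2.75×10⁻⁶ J.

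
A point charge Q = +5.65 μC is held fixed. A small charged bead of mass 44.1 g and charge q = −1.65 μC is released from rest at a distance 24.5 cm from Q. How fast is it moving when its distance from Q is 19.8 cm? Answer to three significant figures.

Only the electrostatic force acts, so mechanical energy is conserved: ½mv² = U₁ − U₂ = kQq(1/r₁ − 1/r₂).
U₁ − U₂ = (8.99×10⁹ N·m²/C²)(5.65×10⁻⁶ C)(-1.65×10⁻⁶ C)(1/0.245 − 1/0.198) = 0.0812 J.
v = √(2·0.0812/0.0441) = 1.92 m/s.

1.92 m/s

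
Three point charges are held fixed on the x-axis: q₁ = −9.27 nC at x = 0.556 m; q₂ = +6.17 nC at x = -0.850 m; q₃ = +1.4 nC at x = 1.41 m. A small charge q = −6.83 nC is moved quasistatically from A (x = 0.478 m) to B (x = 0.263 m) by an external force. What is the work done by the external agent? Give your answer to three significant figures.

-5.39×10⁻⁶ J

For quasistatic motion the external work equals the change in potential energy: W_ext = qΔV = q(V_B − V_A).
At A: distances to the source charges are 0.0780 m, 1.33 m, 0.932 m; V_A = Σ kqᵢ/rᵢ = -1010 V.
At B: distances to the source charges are 0.293 m, 1.11 m, 1.15 m; V_B = Σ kqᵢ/rᵢ = -224 V.
ΔV = V_B − V_A = 790 V.
W_ext = qΔV = (-6.83×10⁻⁹ C)(790 V) = -5.39×10⁻⁶ J.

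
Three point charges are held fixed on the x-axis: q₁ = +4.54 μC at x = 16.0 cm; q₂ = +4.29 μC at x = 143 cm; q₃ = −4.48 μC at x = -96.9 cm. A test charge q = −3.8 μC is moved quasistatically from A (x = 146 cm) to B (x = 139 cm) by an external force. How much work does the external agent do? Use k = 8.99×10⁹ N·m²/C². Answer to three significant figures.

1.22 J

For quasistatic motion the external work equals the change in potential energy: W_ext = qΔV = q(V_B − V_A).
At A: distances to the source charges are 1.30 m, 0.0300 m, 2.43 m; V_A = Σ kqᵢ/rᵢ = 1.30×10⁶ V.
At B: distances to the source charges are 1.23 m, 0.0400 m, 2.36 m; V_B = Σ kqᵢ/rᵢ = 9.80×10⁵ V.
ΔV = V_B − V_A = -3.20×10⁵ V.
W_ext = qΔV = (-3.80×10⁻⁶ C)(-3.20×10⁵ V) = 1.22 J.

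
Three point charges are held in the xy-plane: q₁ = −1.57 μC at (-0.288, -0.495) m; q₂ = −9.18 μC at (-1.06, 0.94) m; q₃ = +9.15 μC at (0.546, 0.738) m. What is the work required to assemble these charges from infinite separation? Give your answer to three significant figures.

-0.474 J

The assembly work is the sum of pairwise potential energies, U = Σ_{i<j} kqᵢqⱼ/rᵢⱼ.
Pair separations: r₁₂ = 1.63 m, r₁₃ = 1.49 m, r₂₃ = 1.62 m.
U = (0.0795) + (-0.0868) + (-0.467) = -0.474 J.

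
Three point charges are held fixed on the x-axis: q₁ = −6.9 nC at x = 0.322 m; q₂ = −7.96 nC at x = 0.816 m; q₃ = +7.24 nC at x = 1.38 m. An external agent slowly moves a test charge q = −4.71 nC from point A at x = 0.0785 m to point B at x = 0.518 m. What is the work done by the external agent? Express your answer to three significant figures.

For quasistatic motion the external work equals the change in potential energy: W_ext = qΔV = q(V_B − V_A).
At A: distances to the source charges are 0.243 m, 0.737 m, 1.30 m; V_A = Σ kqᵢ/rᵢ = -302 V.
At B: distances to the source charges are 0.196 m, 0.298 m, 0.862 m; V_B = Σ kqᵢ/rᵢ = -481 V.
ΔV = V_B − V_A = -179 V.
W_ext = qΔV = (-4.71×10⁻⁹ C)(-179 V) = 8.45×10⁻⁷ J.

8.45×10⁻⁷ J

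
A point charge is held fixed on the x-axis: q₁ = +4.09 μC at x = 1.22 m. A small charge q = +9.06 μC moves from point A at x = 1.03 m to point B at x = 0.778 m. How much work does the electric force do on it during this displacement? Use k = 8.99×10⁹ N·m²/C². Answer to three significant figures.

1.00 J

The work done by the electric force is W_field = −ΔU = −q(V_B − V_A) = q(V_A − V_B).
At A: distance to the source charge is 0.190 m; V_A = kq₁/r = 1.94×10⁵ V.
At B: distance to the source charge is 0.442 m; V_B = kq₁/r = 8.32×10⁴ V.
ΔV = V_B − V_A = -1.10×10⁵ V.
W_field = −qΔV = −(9.06×10⁻⁶ C)(-1.10×10⁵ V) = 1.00 J.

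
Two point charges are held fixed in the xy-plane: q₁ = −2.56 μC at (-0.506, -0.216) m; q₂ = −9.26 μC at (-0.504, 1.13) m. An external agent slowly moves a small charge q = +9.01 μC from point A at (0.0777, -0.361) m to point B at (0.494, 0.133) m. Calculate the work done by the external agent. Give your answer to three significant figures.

For quasistatic motion the external work equals the change in potential energy: W_ext = qΔV = q(V_B − V_A).
At A: distances to the source charges are 0.601 m, 1.60 m; V_A = Σ kqᵢ/rᵢ = -9.03×10⁴ V.
At B: distances to the source charges are 1.06 m, 1.41 m; V_B = Σ kqᵢ/rᵢ = -8.07×10⁴ V.
ΔV = V_B − V_A = 9540 V.
W_ext = qΔV = (9.01×10⁻⁶ C)(9540 V) = 0.0859 J.

0.0859 J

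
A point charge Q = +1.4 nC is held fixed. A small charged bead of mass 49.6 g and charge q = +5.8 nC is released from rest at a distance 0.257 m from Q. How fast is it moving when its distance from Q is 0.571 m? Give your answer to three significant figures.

2.51×10⁻³ m/s

Only the electrostatic force acts, so mechanical energy is conserved: ½mv² = U₁ − U₂ = kQq(1/r₁ − 1/r₂).
U₁ − U₂ = (8.99×10⁹ N·m²/C²)(1.40×10⁻⁹ C)(5.80×10⁻⁹ C)(1/0.257 − 1/0.571) = 1.56×10⁻⁷ J.
v = √(2·1.56×10⁻⁷/0.0496) = 2.51×10⁻³ m/s.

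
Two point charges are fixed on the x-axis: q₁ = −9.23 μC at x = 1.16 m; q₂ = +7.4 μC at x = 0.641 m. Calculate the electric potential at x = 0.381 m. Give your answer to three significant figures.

Electric potential is a scalar, so the contributions from each charge add algebraically: V = Σ kqᵢ/rᵢ.
Distances from the field point to each charge: r₁ = 0.779 m, r₂ = 0.260 m.
V = k[(-9.23×10⁻⁶)/(0.779) + (7.40×10⁻⁶)/(0.260)] = 1.49×10⁵ V.

1.49×10⁵ V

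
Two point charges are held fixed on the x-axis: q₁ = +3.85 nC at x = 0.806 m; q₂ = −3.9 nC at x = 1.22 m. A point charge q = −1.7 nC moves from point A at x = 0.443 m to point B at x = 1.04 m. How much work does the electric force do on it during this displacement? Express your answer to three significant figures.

-1.65×10⁻⁷ J

The work done by the electric force is W_field = −ΔU = −q(V_B − V_A) = q(V_A − V_B).
At A: distances to the source charges are 0.363 m, 0.777 m; V_A = Σ kqᵢ/rᵢ = 50.2 V.
At B: distances to the source charges are 0.234 m, 0.180 m; V_B = Σ kqᵢ/rᵢ = -46.9 V.
ΔV = V_B − V_A = -97.1 V.
W_field = −qΔV = −(-1.70×10⁻⁹ C)(-97.1 V) = -1.65×10⁻⁷ J.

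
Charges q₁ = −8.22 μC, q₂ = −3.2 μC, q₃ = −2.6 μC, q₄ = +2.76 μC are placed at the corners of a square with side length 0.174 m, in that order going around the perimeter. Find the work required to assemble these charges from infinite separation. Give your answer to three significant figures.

0.704 J

The assembly work is the sum of pairwise potential energies, U = Σ_{i<j} kqᵢqⱼ/rᵢⱼ.
The four side pairs have separation 0.174 m and the two diagonal pairs 0.246 m.
Summing all 6 pair terms gives U = 0.704 J.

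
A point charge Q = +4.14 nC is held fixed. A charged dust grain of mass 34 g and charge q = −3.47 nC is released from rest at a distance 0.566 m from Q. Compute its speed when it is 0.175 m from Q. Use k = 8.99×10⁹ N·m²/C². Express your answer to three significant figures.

5.48×10⁻³ m/s

Only the electrostatic force acts, so mechanical energy is conserved: ½mv² = U₁ − U₂ = kQq(1/r₁ − 1/r₂).
U₁ − U₂ = (8.99×10⁹ N·m²/C²)(4.14×10⁻⁹ C)(-3.47×10⁻⁹ C)(1/0.566 − 1/0.175) = 5.10×10⁻⁷ J.
v = √(2·5.10×10⁻⁷/0.0340) = 5.48×10⁻³ m/s.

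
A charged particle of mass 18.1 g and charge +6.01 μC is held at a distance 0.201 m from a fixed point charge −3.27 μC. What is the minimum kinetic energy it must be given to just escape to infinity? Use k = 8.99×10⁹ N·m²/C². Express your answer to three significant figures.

0.879 J

To just escape, total mechanical energy must reach zero at infinity: ½mv²_min + U = 0, so ½mv²_min = −U = |kQq|/r.
|U| = |kQq|/r = (8.99×10⁹ N·m²/C²)(3.27×10⁻⁶)(6.01×10⁻⁶)/(0.201) = 0.879 J.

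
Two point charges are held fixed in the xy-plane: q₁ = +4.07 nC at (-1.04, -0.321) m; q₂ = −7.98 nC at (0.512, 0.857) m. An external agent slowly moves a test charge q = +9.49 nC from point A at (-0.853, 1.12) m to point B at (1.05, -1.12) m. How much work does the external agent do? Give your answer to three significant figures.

7.37×10⁻⁸ J

For quasistatic motion the external work equals the change in potential energy: W_ext = qΔV = q(V_B − V_A).
At A: distances to the source charges are 1.45 m, 1.39 m; V_A = Σ kqᵢ/rᵢ = -26.4 V.
At B: distances to the source charges are 2.24 m, 2.05 m; V_B = Σ kqᵢ/rᵢ = -18.7 V.
ΔV = V_B − V_A = 7.77 V.
W_ext = qΔV = (9.49×10⁻⁹ C)(7.77 V) = 7.37×10⁻⁸ J.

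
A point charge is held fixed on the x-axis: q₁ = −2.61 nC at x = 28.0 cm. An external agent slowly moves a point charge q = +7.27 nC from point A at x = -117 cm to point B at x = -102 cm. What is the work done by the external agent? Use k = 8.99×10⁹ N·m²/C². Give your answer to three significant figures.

For quasistatic motion the external work equals the change in potential energy: W_ext = qΔV = q(V_B − V_A).
At A: distance to the source charge is 1.45 m; V_A = kq₁/r = -16.2 V.
At B: distance to the source charge is 1.30 m; V_B = kq₁/r = -18.0 V.
ΔV = V_B − V_A = -1.87 V.
W_ext = qΔV = (7.27×10⁻⁹ C)(-1.87 V) = -1.36×10⁻⁸ J.

-1.36×10⁻⁸ J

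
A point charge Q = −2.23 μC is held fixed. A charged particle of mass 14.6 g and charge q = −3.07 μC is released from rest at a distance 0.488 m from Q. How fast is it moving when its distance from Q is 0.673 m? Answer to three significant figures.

2.18 m/s

Only the electrostatic force acts, so mechanical energy is conserved: ½mv² = U₁ − U₂ = kQq(1/r₁ − 1/r₂).
U₁ − U₂ = (8.99×10⁹ N·m²/C²)(-2.23×10⁻⁶ C)(-3.07×10⁻⁶ C)(1/0.488 − 1/0.673) = 0.0347 J.
v = √(2·0.0347/0.0146) = 2.18 m/s.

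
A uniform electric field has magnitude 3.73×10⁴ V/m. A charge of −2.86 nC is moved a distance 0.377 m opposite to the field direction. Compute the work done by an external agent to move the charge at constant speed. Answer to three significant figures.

The potential change for a displacement 0.377 m opposite to the field direction is ΔV = +Ed = 1.41×10⁴ V.
W_ext = qΔV = -4.02×10⁻⁵ J.

-4.02×10⁻⁵ J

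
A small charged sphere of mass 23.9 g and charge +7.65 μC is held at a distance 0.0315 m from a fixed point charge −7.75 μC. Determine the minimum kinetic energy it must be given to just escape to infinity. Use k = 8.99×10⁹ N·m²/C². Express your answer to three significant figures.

16.9 J

To just escape, total mechanical energy must reach zero at infinity: ½mv²_min + U = 0, so ½mv²_min = −U = |kQq|/r.
|U| = |kQq|/r = (8.99×10⁹ N·m²/C²)(7.75×10⁻⁶)(7.65×10⁻⁶)/(0.0315) = 16.9 J.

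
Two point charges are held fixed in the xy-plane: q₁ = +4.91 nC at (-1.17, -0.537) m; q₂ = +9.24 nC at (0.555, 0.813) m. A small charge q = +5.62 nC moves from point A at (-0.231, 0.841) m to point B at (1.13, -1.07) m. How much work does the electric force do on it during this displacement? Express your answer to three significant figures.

The work done by the electric force is W_field = −ΔU = −q(V_B − V_A) = q(V_A − V_B).
At A: distances to the source charges are 1.67 m, 0.786 m; V_A = Σ kqᵢ/rᵢ = 132 V.
At B: distances to the source charges are 2.36 m, 1.97 m; V_B = Σ kqᵢ/rᵢ = 60.9 V.
ΔV = V_B − V_A = -71.2 V.
W_field = −qΔV = −(5.62×10⁻⁹ C)(-71.2 V) = 4.00×10⁻⁷ J.

4.00×10⁻⁷ J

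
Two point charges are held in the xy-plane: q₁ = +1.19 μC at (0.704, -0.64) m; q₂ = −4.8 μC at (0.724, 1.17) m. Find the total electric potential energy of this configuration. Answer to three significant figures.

The assembly work is the sum of pairwise potential energies, U = Σ_{i<j} kqᵢqⱼ/rᵢⱼ.
Pair separations: r₁₂ = 1.81 m.
U = (-0.0284) = -0.0284 J.

-0.0284 J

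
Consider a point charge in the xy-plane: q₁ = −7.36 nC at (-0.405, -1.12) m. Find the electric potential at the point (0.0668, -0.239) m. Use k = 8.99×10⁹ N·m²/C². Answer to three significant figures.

Electric potential is a scalar, so the contributions from each charge add algebraically: V = Σ kqᵢ/rᵢ.
Distances from the field point to each charge: r₁ = 0.999 m.
V = k[(-7.36×10⁻⁹)/(0.999)] = -66.2 V.

-66.2 V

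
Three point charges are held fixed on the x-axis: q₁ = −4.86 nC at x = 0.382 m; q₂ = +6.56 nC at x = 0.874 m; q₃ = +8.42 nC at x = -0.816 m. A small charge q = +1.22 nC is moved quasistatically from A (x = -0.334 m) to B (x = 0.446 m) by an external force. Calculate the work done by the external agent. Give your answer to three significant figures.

-7.68×10⁻⁷ J

For quasistatic motion the external work equals the change in potential energy: W_ext = qΔV = q(V_B − V_A).
At A: distances to the source charges are 0.716 m, 1.21 m, 0.482 m; V_A = Σ kqᵢ/rᵢ = 145 V.
At B: distances to the source charges are 0.0640 m, 0.428 m, 1.26 m; V_B = Σ kqᵢ/rᵢ = -485 V.
ΔV = V_B − V_A = -630 V.
W_ext = qΔV = (1.22×10⁻⁹ C)(-630 V) = -7.68×10⁻⁷ J.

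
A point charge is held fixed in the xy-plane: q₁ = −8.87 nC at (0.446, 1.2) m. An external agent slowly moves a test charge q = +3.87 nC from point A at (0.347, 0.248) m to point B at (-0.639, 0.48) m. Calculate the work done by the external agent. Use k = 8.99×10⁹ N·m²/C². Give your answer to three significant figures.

For quasistatic motion the external work equals the change in potential energy: W_ext = qΔV = q(V_B − V_A).
At A: distance to the source charge is 0.957 m; V_A = kq₁/r = -83.3 V.
At B: distance to the source charge is 1.30 m; V_B = kq₁/r = -61.2 V.
ΔV = V_B − V_A = 22.1 V.
W_ext = qΔV = (3.87×10⁻⁹ C)(22.1 V) = 8.54×10⁻⁸ J.

8.54×10⁻⁸ J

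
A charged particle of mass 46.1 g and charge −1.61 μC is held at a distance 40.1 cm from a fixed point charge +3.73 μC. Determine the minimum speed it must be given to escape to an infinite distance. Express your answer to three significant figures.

To just escape, total mechanical energy must reach zero at infinity: ½mv²_min + U = 0, so ½mv²_min = −U = |kQq|/r.
|U| = |kQq|/r = (8.99×10⁹ N·m²/C²)(3.73×10⁻⁶)(1.61×10⁻⁶)/(0.401) = 0.135 J.
v_min = √(2|U|/m) = √(2·0.135/0.0461) = 2.42 m/s.

2.42 m/s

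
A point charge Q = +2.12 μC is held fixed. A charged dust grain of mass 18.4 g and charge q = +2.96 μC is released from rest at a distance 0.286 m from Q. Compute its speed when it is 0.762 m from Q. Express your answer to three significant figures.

Only the electrostatic force acts, so mechanical energy is conserved: ½mv² = U₁ − U₂ = kQq(1/r₁ − 1/r₂).
U₁ − U₂ = (8.99×10⁹ N·m²/C²)(2.12×10⁻⁶ C)(2.96×10⁻⁶ C)(1/0.286 − 1/0.762) = 0.123 J.
v = √(2·0.123/0.0184) = 3.66 m/s.

3.66 m/s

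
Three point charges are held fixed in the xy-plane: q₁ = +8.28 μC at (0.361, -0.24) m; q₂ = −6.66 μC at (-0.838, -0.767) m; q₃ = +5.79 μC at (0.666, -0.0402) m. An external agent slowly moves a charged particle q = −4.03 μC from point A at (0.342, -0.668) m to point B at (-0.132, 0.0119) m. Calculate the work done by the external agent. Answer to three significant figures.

For quasistatic motion the external work equals the change in potential energy: W_ext = qΔV = q(V_B − V_A).
At A: distances to the source charges are 0.428 m, 1.18 m, 0.706 m; V_A = Σ kqᵢ/rᵢ = 1.97×10⁵ V.
At B: distances to the source charges are 0.554 m, 1.05 m, 0.800 m; V_B = Σ kqᵢ/rᵢ = 1.43×10⁵ V.
ΔV = V_B − V_A = -5.43×10⁴ V.
W_ext = qΔV = (-4.03×10⁻⁶ C)(-5.43×10⁴ V) = 0.219 J.

0.219 J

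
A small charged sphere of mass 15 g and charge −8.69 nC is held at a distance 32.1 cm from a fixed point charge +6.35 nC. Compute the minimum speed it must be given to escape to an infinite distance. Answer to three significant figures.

0.0144 m/s

To just escape, total mechanical energy must reach zero at infinity: ½mv²_min + U = 0, so ½mv²_min = −U = |kQq|/r.
|U| = |kQq|/r = (8.99×10⁹ N·m²/C²)(6.35×10⁻⁹)(8.69×10⁻⁹)/(0.321) = 1.55×10⁻⁶ J.
v_min = √(2|U|/m) = √(2·1.55×10⁻⁶/0.0150) = 0.0144 m/s.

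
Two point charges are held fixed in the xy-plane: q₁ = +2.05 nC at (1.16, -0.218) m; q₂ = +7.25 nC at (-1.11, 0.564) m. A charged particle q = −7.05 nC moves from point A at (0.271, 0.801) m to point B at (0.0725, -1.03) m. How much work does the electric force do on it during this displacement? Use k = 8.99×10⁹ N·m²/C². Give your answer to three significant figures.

-9.68×10⁻⁸ J

The work done by the electric force is W_field = −ΔU = −q(V_B − V_A) = q(V_A − V_B).
At A: distances to the source charges are 1.35 m, 1.40 m; V_A = Σ kqᵢ/rᵢ = 60.1 V.
At B: distances to the source charges are 1.36 m, 1.98 m; V_B = Σ kqᵢ/rᵢ = 46.4 V.
ΔV = V_B − V_A = -13.7 V.
W_field = −qΔV = −(-7.05×10⁻⁹ C)(-13.7 V) = -9.68×10⁻⁸ J.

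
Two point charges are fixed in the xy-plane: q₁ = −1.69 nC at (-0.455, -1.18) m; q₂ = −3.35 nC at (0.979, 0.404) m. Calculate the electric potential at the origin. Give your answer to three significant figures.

Electric potential is a scalar, so the contributions from each charge add algebraically: V = Σ kqᵢ/rᵢ.
Distances from the field point to each charge: r₁ = 1.26 m, r₂ = 1.06 m.
V = k[(-1.69×10⁻⁹)/(1.26) + (-3.35×10⁻⁹)/(1.06)] = -40.4 V.

-40.4 V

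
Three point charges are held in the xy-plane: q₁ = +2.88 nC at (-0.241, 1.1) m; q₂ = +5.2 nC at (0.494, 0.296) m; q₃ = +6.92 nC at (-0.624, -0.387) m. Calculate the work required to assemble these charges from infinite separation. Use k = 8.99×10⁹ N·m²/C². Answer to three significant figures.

4.87×10⁻⁷ J

The work to assemble the configuration equals its total potential energy, U = Σ kqᵢqⱼ/rᵢⱼ over all pairs.
Pair separations: r₁₂ = 1.09 m, r₁₃ = 1.54 m, r₂₃ = 1.31 m.
U = (1.24×10⁻⁷) + (1.17×10⁻⁷) + (2.47×10⁻⁷) = 4.87×10⁻⁷ J.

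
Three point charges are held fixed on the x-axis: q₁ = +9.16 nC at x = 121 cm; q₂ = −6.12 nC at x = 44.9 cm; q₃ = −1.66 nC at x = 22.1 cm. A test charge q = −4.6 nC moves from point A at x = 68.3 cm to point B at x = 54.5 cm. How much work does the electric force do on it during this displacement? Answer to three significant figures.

-1.77×10⁻⁶ J

The work done by the electric force is W_field = −ΔU = −q(V_B − V_A) = q(V_A − V_B).
At A: distances to the source charges are 0.527 m, 0.234 m, 0.462 m; V_A = Σ kqᵢ/rᵢ = -111 V.
At B: distances to the source charges are 0.665 m, 0.0960 m, 0.324 m; V_B = Σ kqᵢ/rᵢ = -495 V.
ΔV = V_B − V_A = -384 V.
W_field = −qΔV = −(-4.60×10⁻⁹ C)(-384 V) = -1.77×10⁻⁶ J.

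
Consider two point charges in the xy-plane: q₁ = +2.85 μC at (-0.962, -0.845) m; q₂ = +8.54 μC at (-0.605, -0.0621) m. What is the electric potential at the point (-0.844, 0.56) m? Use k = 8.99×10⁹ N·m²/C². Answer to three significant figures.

1.33×10⁵ V

The total potential is the scalar sum of each charge's contribution, V = Σ kqᵢ/rᵢ.
Distances from the field point to each charge: r₁ = 1.41 m, r₂ = 0.666 m.
V = k[(2.85×10⁻⁶)/(1.41) + (8.54×10⁻⁶)/(0.666)] = 1.33×10⁵ V.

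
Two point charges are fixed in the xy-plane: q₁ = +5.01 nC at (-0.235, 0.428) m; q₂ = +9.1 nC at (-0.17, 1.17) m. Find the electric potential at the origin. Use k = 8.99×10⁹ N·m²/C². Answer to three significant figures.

Electric potential is a scalar, so the contributions from each charge add algebraically: V = Σ kqᵢ/rᵢ.
Distances from the field point to each charge: r₁ = 0.488 m, r₂ = 1.18 m.
V = k[(5.01×10⁻⁹)/(0.488) + (9.10×10⁻⁹)/(1.18)] = 161 V.

161 V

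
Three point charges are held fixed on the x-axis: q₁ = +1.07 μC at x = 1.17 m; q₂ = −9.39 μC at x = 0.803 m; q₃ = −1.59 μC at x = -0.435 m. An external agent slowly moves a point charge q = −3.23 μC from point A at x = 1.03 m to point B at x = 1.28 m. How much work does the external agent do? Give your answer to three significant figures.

-0.695 J

For quasistatic motion the external work equals the change in potential energy: W_ext = qΔV = q(V_B − V_A).
At A: distances to the source charges are 0.140 m, 0.227 m, 1.47 m; V_A = Σ kqᵢ/rᵢ = -3.13×10⁵ V.
At B: distances to the source charges are 0.110 m, 0.477 m, 1.72 m; V_B = Σ kqᵢ/rᵢ = -9.79×10⁴ V.
ΔV = V_B − V_A = 2.15×10⁵ V.
W_ext = qΔV = (-3.23×10⁻⁶ C)(2.15×10⁵ V) = -0.695 J.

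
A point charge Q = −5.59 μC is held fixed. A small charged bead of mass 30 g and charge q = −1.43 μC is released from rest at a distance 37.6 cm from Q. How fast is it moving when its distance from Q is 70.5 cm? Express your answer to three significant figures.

2.44 m/s

Only the electrostatic force acts, so mechanical energy is conserved: ½mv² = U₁ − U₂ = kQq(1/r₁ − 1/r₂).
U₁ − U₂ = (8.99×10⁹ N·m²/C²)(-5.59×10⁻⁶ C)(-1.43×10⁻⁶ C)(1/0.376 − 1/0.705) = 0.0892 J.
v = √(2·0.0892/0.0300) = 2.44 m/s.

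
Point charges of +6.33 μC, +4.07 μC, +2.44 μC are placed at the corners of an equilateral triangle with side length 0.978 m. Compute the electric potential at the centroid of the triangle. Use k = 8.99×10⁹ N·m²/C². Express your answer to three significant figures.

2.04×10⁵ V

The total potential is the scalar sum of each charge's contribution, V = Σ kqᵢ/rᵢ.
The distance from each vertex to the centroid is a/√3 = 0.565 m.
V = k[(6.33×10⁻⁶)/(0.565) + (4.07×10⁻⁶)/(0.565) + (2.44×10⁻⁶)/(0.565)] = 2.04×10⁵ V.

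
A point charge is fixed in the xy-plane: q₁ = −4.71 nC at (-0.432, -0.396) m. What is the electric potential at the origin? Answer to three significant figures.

-72.3 V

Electric potential is a scalar, so the contributions from each charge add algebraically: V = Σ kqᵢ/rᵢ.
Distances from the field point to each charge: r₁ = 0.586 m.
V = k[(-4.71×10⁻⁹)/(0.586)] = -72.3 V.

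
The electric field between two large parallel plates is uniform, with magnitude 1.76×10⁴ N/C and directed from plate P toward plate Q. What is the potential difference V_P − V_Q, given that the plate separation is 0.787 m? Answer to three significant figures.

In a uniform field, potential decreases in the direction of E: ΔV = −E·d for a displacement d parallel to E.
Going from Q to P is a displacement of 0.787 m opposite to the field, so V_P − V_Q = +Ed = 1.39×10⁴ V.

1.39×10⁴ V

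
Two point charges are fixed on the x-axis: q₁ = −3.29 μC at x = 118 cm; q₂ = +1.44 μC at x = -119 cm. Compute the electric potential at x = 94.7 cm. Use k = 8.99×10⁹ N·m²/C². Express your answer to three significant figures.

Electric potential is a scalar, so the contributions from each charge add algebraically: V = Σ kqᵢ/rᵢ.
Distances from the field point to each charge: r₁ = 0.233 m, r₂ = 2.14 m.
V = k[(-3.29×10⁻⁶)/(0.233) + (1.44×10⁻⁶)/(2.14)] = -1.21×10⁵ V.

-1.21×10⁵ V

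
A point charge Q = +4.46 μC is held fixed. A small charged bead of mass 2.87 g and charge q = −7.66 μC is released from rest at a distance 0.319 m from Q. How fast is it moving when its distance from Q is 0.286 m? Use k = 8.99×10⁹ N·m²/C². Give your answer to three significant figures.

8.80 m/s

Only the electrostatic force acts, so mechanical energy is conserved: ½mv² = U₁ − U₂ = kQq(1/r₁ − 1/r₂).
U₁ − U₂ = (8.99×10⁹ N·m²/C²)(4.46×10⁻⁶ C)(-7.66×10⁻⁶ C)(1/0.319 − 1/0.286) = 0.111 J.
v = √(2·0.111/2.87×10⁻³) = 8.80 m/s.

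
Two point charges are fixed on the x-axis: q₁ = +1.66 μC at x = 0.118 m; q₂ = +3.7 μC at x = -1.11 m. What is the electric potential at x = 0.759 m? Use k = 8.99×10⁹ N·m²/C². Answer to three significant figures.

Electric potential is a scalar, so the contributions from each charge add algebraically: V = Σ kqᵢ/rᵢ.
Distances from the field point to each charge: r₁ = 0.641 m, r₂ = 1.87 m.
V = k[(1.66×10⁻⁶)/(0.641) + (3.70×10⁻⁶)/(1.87)] = 4.11×10⁴ V.

4.11×10⁴ V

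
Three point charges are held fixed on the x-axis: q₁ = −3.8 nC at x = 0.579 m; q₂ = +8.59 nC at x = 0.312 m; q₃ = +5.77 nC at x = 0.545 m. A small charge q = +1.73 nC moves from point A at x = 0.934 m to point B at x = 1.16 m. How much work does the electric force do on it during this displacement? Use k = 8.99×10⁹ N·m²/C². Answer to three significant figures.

The work done by the electric force is W_field = −ΔU = −q(V_B − V_A) = q(V_A − V_B).
At A: distances to the source charges are 0.355 m, 0.622 m, 0.389 m; V_A = Σ kqᵢ/rᵢ = 161 V.
At B: distances to the source charges are 0.581 m, 0.848 m, 0.615 m; V_B = Σ kqᵢ/rᵢ = 117 V.
ΔV = V_B − V_A = -44.7 V.
W_field = −qΔV = −(1.73×10⁻⁹ C)(-44.7 V) = 7.73×10⁻⁸ J.

7.73×10⁻⁸ J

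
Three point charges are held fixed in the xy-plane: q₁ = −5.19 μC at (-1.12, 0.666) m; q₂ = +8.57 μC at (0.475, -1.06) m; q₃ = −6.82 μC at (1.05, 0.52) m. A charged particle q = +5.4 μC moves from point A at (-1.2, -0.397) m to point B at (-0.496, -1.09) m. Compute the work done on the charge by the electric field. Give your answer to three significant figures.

-0.286 J

The work done by the electric force is W_field = −ΔU = −q(V_B − V_A) = q(V_A − V_B).
At A: distances to the source charges are 1.07 m, 1.80 m, 2.43 m; V_A = Σ kqᵢ/rᵢ = -2.62×10⁴ V.
At B: distances to the source charges are 1.86 m, 0.971 m, 2.23 m; V_B = Σ kqᵢ/rᵢ = 2.68×10⁴ V.
ΔV = V_B − V_A = 5.30×10⁴ V.
W_field = −qΔV = −(5.40×10⁻⁶ C)(5.30×10⁴ V) = -0.286 J.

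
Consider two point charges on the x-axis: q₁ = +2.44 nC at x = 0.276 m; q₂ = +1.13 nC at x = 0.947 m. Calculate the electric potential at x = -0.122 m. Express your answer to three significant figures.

The total potential is the scalar sum of each charge's contribution, V = Σ kqᵢ/rᵢ.
Distances from the field point to each charge: r₁ = 0.398 m, r₂ = 1.07 m.
V = k[(2.44×10⁻⁹)/(0.398) + (1.13×10⁻⁹)/(1.07)] = 64.6 V.

64.6 V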